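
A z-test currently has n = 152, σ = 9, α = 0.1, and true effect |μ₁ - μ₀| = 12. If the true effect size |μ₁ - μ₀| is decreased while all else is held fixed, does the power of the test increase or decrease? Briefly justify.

Power decreases: a smaller true effect decreases the non-centrality λ = |μ₁ - μ₀|/(σ/√n).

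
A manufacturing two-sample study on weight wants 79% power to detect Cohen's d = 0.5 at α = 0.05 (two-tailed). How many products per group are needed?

z_{α/2} = 1.96, z_β = Φ⁻¹(0.79) = 0.806. For medium effect (d = 0.5): n per group = 2(z_{α/2} + z_β)²/d² = 2(1.96 + 0.806)²/0.5² = 61.2 → 62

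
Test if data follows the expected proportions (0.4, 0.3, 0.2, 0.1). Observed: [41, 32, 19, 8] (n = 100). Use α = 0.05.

Expected: [40.0, 30.0, 20.0, 10.0]. χ² = 0.608. df = 3, critical = 7.815. Fail to reject H₀.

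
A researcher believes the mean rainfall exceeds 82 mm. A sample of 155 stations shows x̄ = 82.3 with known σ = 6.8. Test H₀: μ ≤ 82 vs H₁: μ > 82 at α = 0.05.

z = 0.549. Critical value: 1.645. Fail to reject H₀.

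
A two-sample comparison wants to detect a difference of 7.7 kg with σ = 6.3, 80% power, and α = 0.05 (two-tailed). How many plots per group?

n per group = 2(z_α/2 + z_β)²σ²/d² = 2×(1.96 + 0.84)²×6.3²/7.7² = 10.5 → n = 11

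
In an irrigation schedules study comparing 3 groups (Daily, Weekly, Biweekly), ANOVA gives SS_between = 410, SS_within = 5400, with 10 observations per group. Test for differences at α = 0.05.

df_between = 2, df_within = 27. F = MS_between/MS_within = 205.0/200.0 = 1.025. F_crit ≈ 3.354. Fail to reject H₀.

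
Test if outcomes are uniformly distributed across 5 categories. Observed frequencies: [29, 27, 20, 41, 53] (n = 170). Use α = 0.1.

Expected = 34 each. χ² = Σ(O-E)²/E = 20.0. df = 4, critical value = 7.779. Reject H₀.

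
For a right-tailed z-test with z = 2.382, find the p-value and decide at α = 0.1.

p = P(Z > 2.382) = 1 - Φ(2.382) ≈ 0.0086. Since p < 0.1, reject H₀ (significant) at α = 0.1.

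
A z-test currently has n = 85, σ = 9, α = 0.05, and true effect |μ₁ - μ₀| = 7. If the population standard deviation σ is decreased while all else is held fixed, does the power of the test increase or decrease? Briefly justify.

Power increases: a smaller σ shrinks the standard error σ/√n, moving the sampling distribution under H₁ further from the critical value.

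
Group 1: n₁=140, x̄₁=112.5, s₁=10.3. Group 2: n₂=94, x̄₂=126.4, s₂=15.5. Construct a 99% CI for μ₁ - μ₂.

Difference = -13.9. SE = √(10.3²/140 + 15.5²/94) = 1.82. CI = (-18.59, -9.21)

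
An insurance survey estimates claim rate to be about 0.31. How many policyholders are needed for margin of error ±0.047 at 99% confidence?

n = z²p(1-p)/E² = 2.576²×0.31×0.69/0.047² = 642.5 → n = 643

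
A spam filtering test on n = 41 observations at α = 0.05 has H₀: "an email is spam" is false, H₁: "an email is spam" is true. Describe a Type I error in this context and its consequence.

Type I error: rejecting H₀ when it is true — concluding that an email is spam when in fact it is not. Consequence: a legitimate email is sent to the spam folder and the user misses it.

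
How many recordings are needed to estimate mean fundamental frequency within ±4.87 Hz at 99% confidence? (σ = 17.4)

n = (z*σ/E)² = (2.576×17.4/4.87)² = 84.7 → n = 85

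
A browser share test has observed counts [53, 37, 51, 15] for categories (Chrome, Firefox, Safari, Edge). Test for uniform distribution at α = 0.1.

Expected = 39 each. χ² = Σ(O-E)²/E = 23.59. df = 3, critical value = 6.251. Reject H₀.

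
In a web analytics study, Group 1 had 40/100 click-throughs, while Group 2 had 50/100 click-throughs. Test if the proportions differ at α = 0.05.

p̂₁ = 0.4, p̂₂ = 0.5, pooled p̂ = 0.45. z = -1.421. Critical: ±1.96. Fail to reject H₀.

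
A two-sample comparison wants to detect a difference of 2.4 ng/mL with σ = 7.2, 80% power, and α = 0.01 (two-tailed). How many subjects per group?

n per group = 2(z_α/2 + z_β)²σ²/d² = 2×(2.576 + 0.84)²×7.2²/2.4² = 210.04 → n = 211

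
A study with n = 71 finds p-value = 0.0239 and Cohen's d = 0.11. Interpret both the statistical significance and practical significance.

Statistically significant (p = 0.0239 < 0.05). Cohen's d = 0.11 indicates a very small effect size. Both statistical and practical significance should be considered.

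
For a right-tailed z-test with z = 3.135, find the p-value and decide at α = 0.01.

p = P(Z > 3.135) = 1 - Φ(3.135) ≈ 0.0009. Since p < 0.01, reject H₀ (significant) at α = 0.01.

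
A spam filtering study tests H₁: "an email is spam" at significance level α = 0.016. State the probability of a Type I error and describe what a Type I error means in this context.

P(Type I error) = α = 0.016. A Type I error is rejecting H₀ when H₀ is actually true (false positive) — here, concluding that an email is spam when in fact this is not the case. Consequence: a legitimate email is sent to the spam folder and the user misses it.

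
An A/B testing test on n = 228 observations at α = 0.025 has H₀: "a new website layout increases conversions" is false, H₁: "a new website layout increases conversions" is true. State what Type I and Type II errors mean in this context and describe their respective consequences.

Type I (false positive): concluding that a new website layout increases conversions when it is not — rolling out a layout that doesn't actually help — wasted engineering effort. Type II (false negative): failing to conclude that a new website layout increases conversions when it is — discarding a layout that would have improved conversions — lost revenue. Which is costlier depends on domain priorities and is a judgement call rather than a statistical fact.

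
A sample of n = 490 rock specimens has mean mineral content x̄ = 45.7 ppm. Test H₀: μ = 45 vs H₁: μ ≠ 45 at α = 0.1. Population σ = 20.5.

z = (x̄ - μ₀)/(σ/√n) = (45.7 - 45)/(20.5/√490) = 0.756. Critical value: ±1.645. Since |0.756| ≤ 1.645, Fail to reject H₀.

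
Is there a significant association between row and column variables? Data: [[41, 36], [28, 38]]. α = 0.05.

χ² = 1.667. df = 1, critical = 3.841. Fail to reject H₀. No evidence of dependence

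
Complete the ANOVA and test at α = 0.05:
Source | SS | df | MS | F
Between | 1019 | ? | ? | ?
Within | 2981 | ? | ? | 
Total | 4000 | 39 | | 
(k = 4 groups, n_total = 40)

df_between = 3, df_within = 36. MS_between = 339.67, MS_within = 82.81. F = 4.102, F_crit ≈ 2.866. Reject H₀.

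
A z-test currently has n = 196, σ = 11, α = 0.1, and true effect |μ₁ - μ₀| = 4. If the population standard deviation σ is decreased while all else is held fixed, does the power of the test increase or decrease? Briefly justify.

Power increases: a smaller σ shrinks the standard error σ/√n, moving the sampling distribution under H₁ further from the critical value.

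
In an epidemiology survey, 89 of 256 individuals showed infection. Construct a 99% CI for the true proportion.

p̂ = 0.348. CI = p̂ ± z*√(p̂(1-p̂)/n) = (0.271, 0.424)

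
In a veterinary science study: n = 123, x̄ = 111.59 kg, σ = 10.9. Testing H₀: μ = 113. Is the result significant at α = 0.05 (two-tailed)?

z = (111.59 - 113)/(10.9/√123) = -1.435. Since |z| ≤ 1.96, not significant at α = 0.05.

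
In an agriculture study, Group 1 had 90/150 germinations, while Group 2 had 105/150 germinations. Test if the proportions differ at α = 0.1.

p̂₁ = 0.6, p̂₂ = 0.7, pooled p̂ = 0.65. z = -1.816. Critical: ±1.645. Reject H₀.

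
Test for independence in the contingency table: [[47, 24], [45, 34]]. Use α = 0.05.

χ² = 1.345. df = 1, critical = 3.841. Fail to reject H₀. No evidence of dependence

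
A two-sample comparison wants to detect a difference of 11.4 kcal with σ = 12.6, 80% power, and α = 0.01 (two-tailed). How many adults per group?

n per group = 2(z_α/2 + z_β)²σ²/d² = 2×(2.576 + 0.84)²×12.6²/11.4² = 28.5 → n = 29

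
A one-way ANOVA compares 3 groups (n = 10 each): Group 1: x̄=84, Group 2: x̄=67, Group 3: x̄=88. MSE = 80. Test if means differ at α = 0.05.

Grand mean = 79.67. SS_between = 2486.67, MS_between = 1243.33. F = 15.542, F_crit ≈ 3.354. Reject H₀.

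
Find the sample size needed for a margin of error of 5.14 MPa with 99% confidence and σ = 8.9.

n = (z*σ/E)² = (2.576×8.9/5.14)² = 19.9 → n = 20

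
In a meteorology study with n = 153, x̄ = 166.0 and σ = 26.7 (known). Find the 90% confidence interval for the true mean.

CI = x̄ ± z*(σ/√n) = 166.0 ± 1.645(26.7/√153) = 166.0 ± 3.55 = (162.45, 169.55)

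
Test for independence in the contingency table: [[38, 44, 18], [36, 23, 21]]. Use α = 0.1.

χ² = 4.703. df = 2, critical = 4.605. Reject H₀. Variables are dependent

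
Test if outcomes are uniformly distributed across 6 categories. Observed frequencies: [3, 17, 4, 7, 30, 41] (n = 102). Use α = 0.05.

Expected = 17 each. χ² = Σ(O-E)²/E = 71.176. df = 5, critical value = 11.07. Reject H₀.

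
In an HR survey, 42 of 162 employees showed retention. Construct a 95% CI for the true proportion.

p̂ = 0.259. CI = p̂ ± z*√(p̂(1-p̂)/n) = (0.192, 0.327)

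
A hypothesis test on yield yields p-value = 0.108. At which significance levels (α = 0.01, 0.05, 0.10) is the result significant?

p = 0.108. Not significant at any of the given levels.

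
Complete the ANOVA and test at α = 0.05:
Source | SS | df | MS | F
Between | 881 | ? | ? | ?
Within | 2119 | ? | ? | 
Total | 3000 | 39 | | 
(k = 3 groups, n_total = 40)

df_between = 2, df_within = 37. MS_between = 440.5, MS_within = 57.27. F = 7.692, F_crit ≈ 3.252. Reject H₀.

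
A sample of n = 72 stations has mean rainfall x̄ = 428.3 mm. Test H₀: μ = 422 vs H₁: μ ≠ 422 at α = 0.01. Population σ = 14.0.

z = (x̄ - μ₀)/(σ/√n) = (428.3 - 422)/(14.0/√72) = 3.818. Critical value: ±2.576. Since |3.818| > 2.576, Reject H₀.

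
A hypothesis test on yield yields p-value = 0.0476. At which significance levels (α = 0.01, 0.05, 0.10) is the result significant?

p = 0.0476. Significant at: α = 0.05, 0.1.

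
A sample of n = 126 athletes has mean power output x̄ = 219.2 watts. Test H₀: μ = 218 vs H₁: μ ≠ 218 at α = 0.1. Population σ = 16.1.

z = (x̄ - μ₀)/(σ/√n) = (219.2 - 218)/(16.1/√126) = 0.837. Critical value: ±1.645. Since |0.837| ≤ 1.645, Fail to reject H₀.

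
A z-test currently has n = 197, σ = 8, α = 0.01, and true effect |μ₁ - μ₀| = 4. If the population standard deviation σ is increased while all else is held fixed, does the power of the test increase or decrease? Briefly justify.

Power decreases: a larger σ inflates the standard error σ/√n, pulling the sampling distribution under H₁ back toward the critical value.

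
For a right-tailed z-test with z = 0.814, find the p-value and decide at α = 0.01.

p = P(Z > 0.814) = 1 - Φ(0.814) ≈ 0.2078. Since p ≥ 0.01, fail to reject H₀ (not significant) at α = 0.01.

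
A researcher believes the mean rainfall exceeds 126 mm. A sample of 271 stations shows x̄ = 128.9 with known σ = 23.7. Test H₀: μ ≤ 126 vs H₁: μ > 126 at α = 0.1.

z = 2.014. Critical value: 1.28. Reject H₀.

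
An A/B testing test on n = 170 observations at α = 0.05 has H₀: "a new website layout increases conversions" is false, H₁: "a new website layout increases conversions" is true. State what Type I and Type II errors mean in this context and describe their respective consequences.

Type I (false positive): concluding that a new website layout increases conversions when it is not — rolling out a layout that doesn't actually help — wasted engineering effort. Type II (false negative): failing to conclude that a new website layout increases conversions when it is — discarding a layout that would have improved conversions — lost revenue. Which is costlier depends on domain priorities and is a judgement call rather than a statistical fact.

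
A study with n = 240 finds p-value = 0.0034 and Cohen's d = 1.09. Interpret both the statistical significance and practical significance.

Statistically significant (p = 0.0034 < 0.05). Cohen's d = 1.09 indicates a large effect size. Both statistical and practical significance should be considered.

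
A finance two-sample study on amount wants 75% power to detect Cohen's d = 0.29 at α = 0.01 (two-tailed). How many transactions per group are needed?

z_{α/2} = 2.576, z_β = Φ⁻¹(0.75) = 0.674. For small effect (d = 0.29): n per group = 2(z_{α/2} + z_β)²/d² = 2(2.576 + 0.674)²/0.29² = 251.2 → 252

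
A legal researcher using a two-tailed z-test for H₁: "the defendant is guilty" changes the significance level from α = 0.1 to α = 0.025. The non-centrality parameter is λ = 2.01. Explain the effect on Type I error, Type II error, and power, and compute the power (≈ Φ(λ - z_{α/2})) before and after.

Decreasing α from 0.1 to 0.025:
• Type I error rate decreases (α is the Type I rate by definition).
• Critical value moves from z_{α/2} = 1.645 to 2.241, so power = Φ(λ - z_{α/2}) goes from Φ(2.01 - 1.645) = 0.642 to Φ(2.01 - 2.241) = 0.409.
• Type II error rate β = 1 - power therefore increases (0.358 → 0.591).
Appropriate when false positives are costly — here, convicting an innocent person.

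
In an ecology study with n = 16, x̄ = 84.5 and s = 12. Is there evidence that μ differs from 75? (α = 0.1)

t = (x̄ - μ₀)/(s/√n) = (84.5 - 75)/(12/√16) = 3.167. df = 15, critical t = ±1.753. Reject H₀.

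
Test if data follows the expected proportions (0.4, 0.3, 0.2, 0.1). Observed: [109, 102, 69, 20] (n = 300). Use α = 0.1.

Expected: [120.0, 90.0, 60.0, 30.0]. χ² = 7.292. df = 3, critical = 6.251. Reject H₀.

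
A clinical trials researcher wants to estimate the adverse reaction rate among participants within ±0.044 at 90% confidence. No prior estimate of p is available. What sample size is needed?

Conservative approach: use p = 0.5 (maximizes p(1-p) = 0.25). n = z²(0.25)/E² = 1.645²×0.25/0.044² = 349.4 → n = 350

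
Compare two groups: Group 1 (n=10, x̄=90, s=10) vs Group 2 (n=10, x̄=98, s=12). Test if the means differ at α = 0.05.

Pooled sp = 11.05. t = -1.62, df = 18. Critical t = ±2.101. Fail to reject H₀.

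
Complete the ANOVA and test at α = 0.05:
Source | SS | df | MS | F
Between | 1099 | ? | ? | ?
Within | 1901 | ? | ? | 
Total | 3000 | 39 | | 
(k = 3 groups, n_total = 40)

df_between = 2, df_within = 37. MS_between = 549.5, MS_within = 51.38. F = 10.695, F_crit ≈ 3.252. Reject H₀.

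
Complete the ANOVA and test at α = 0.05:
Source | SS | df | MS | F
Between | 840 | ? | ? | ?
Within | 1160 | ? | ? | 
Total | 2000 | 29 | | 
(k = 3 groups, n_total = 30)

df_between = 2, df_within = 27. MS_between = 420.0, MS_within = 42.96. F = 9.776, F_crit ≈ 3.354. Reject H₀.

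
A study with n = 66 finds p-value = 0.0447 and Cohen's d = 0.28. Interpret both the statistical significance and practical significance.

Statistically significant (p = 0.0447 < 0.05). Cohen's d = 0.28 indicates a small effect size. Both statistical and practical significance should be considered.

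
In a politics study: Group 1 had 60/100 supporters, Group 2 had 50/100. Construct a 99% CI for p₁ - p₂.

p̂₁ = 0.6, p̂₂ = 0.5. Difference = 0.1. CI = (-0.08, 0.28)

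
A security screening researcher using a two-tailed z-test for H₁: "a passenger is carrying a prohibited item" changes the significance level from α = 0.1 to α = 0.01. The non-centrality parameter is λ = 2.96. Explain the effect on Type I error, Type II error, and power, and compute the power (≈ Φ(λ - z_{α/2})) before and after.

Decreasing α from 0.1 to 0.01:
• Type I error rate decreases (α is the Type I rate by definition).
• Critical value moves from z_{α/2} = 1.645 to 2.576, so power = Φ(λ - z_{α/2}) goes from Φ(2.96 - 1.645) = 0.906 to Φ(2.96 - 2.576) = 0.65.
• Type II error rate β = 1 - power therefore increases (0.094 → 0.35).
Appropriate when false positives are costly — here, detaining an innocent passenger — delay and inconvenience.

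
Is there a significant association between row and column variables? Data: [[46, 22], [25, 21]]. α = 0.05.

χ² = 2.066. df = 1, critical = 3.841. Fail to reject H₀. No evidence of dependence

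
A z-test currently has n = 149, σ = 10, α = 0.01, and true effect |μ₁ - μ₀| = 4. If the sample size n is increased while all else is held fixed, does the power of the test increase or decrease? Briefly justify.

Power increases: a larger n shrinks the standard error σ/√n, moving the sampling distribution under H₁ further from the critical value.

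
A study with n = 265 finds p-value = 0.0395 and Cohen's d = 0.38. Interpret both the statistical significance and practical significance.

Statistically significant (p = 0.0395 < 0.05). Cohen's d = 0.38 indicates a small effect size. Both statistical and practical significance should be considered.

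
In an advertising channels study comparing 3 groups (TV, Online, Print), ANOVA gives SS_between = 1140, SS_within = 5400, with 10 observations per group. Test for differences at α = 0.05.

df_between = 2, df_within = 27. F = MS_between/MS_within = 570.0/200.0 = 2.85. F_crit ≈ 3.354. Fail to reject H₀.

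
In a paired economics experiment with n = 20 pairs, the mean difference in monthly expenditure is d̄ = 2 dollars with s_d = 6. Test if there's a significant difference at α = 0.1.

t = d̄/(s_d/√n) = 2/(6/√20) = 1.491. df = 19, critical t = ±1.729. Fail to reject H₀.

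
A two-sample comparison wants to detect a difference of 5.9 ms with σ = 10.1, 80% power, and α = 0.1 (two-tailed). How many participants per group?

n per group = 2(z_α/2 + z_β)²σ²/d² = 2×(1.645 + 0.84)²×10.1²/5.9² = 36.2 → n = 37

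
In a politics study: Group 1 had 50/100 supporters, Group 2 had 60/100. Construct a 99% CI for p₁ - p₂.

p̂₁ = 0.5, p̂₂ = 0.6. Difference = -0.1. CI = (-0.28, 0.08)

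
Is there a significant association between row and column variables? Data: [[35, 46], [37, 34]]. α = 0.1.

χ² = 1.203. df = 1, critical = 2.706. Fail to reject H₀. No evidence of dependence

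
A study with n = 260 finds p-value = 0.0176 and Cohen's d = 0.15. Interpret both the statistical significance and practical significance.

Statistically significant (p = 0.0176 < 0.05). Cohen's d = 0.15 indicates a very small effect size. Both statistical and practical significance should be considered.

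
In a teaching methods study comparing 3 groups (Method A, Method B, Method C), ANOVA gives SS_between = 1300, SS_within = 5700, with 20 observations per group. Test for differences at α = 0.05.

df_between = 2, df_within = 57. F = MS_between/MS_within = 650.0/100.0 = 6.5. F_crit ≈ 3.159. Reject H₀. At least one mean differs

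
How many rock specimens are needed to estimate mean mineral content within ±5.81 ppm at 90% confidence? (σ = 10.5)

n = (z*σ/E)² = (1.645×10.5/5.81)² = 8.8 → n = 9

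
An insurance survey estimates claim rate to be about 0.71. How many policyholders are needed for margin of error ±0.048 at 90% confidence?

n = z²p(1-p)/E² = 1.645²×0.71×0.29/0.048² = 241.8 → n = 242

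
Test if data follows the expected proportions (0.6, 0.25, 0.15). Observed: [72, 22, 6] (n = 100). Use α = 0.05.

Expected: [60.0, 25.0, 15.0]. χ² = 8.16. df = 2, critical = 5.991. Reject H₀.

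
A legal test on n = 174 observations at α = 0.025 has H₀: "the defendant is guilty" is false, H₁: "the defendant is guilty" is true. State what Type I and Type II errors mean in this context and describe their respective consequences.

Type I (false positive): concluding that the defendant is guilty when it is not — convicting an innocent person. Type II (false negative): failing to conclude that the defendant is guilty when it is — acquitting a guilty person. Which is costlier depends on domain priorities and is a judgement call rather than a statistical fact.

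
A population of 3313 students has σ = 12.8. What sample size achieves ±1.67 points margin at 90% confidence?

Without FPC: n₀ = (1.645×12.8/1.67)² = 158.971. With FPC: n = n₀N/(n₀+N-1) = 151.7 → n = 152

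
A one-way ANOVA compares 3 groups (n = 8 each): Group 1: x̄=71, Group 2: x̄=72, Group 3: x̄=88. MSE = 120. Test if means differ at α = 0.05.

Grand mean = 77.0. SS_between = 1456.0, MS_between = 728.0. F = 6.067, F_crit ≈ 3.467. Reject H₀.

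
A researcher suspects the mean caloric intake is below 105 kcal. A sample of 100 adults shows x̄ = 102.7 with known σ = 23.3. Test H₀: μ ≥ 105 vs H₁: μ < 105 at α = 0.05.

z = -0.987. Critical value: -1.645. Fail to reject H₀.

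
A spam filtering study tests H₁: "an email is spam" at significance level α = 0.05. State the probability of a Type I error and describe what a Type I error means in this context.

P(Type I error) = α = 0.05. A Type I error is rejecting H₀ when H₀ is actually true (false positive) — here, concluding that an email is spam when in fact this is not the case. Consequence: a legitimate email is sent to the spam folder and the user misses it.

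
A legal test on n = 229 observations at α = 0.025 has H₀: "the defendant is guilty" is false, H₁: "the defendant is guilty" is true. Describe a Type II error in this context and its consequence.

Type II error: failing to reject H₀ when it is false — concluding that the defendant is guilty is not supported when in fact it is. Consequence: acquitting a guilty person.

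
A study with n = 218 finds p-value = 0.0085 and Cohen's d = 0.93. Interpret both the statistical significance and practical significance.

Statistically significant (p = 0.0085 < 0.05). Cohen's d = 0.93 indicates a large effect size. Both statistical and practical significance should be considered.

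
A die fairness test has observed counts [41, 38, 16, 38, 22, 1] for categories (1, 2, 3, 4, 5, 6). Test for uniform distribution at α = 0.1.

Expected = 26 each. χ² = Σ(O-E)²/E = 48.231. df = 5, critical value = 9.236. Reject H₀.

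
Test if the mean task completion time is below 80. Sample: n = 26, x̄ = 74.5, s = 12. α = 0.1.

t = (74.5 - 80)/(12/√26) = -2.337, df = 25. Critical t = -1.316. Reject H₀.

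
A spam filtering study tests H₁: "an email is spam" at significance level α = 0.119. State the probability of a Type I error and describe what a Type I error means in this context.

P(Type I error) = α = 0.119. A Type I error is rejecting H₀ when H₀ is actually true (false positive) — here, concluding that an email is spam when in fact this is not the case. Consequence: a legitimate email is sent to the spam folder and the user misses it.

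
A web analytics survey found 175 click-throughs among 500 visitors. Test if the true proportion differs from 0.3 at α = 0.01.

p̂ = 0.35, p₀ = 0.3. z = (p̂ - p₀)/√(p₀(1-p₀)/n) = 2.44. Critical: ±2.576. Fail to reject H₀.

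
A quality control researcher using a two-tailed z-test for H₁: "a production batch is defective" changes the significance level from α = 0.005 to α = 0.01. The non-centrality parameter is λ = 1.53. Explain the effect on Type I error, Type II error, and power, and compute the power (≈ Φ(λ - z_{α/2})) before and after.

Increasing α from 0.005 to 0.01:
• Type I error rate increases (α is the Type I rate by definition).
• Critical value moves from z_{α/2} = 2.807 to 2.576, so power = Φ(λ - z_{α/2}) goes from Φ(1.53 - 2.807) = 0.101 to Φ(1.53 - 2.576) = 0.148.
• Type II error rate β = 1 - power therefore decreases (0.899 → 0.852).
Appropriate when false negatives are costly — here, shipping a defective batch — faulty products reach customers.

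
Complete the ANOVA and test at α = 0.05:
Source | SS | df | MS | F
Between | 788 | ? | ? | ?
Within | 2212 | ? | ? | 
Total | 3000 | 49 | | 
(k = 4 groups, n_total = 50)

df_between = 3, df_within = 46. MS_between = 262.67, MS_within = 48.09. F = 5.462, F_crit ≈ 2.807. Reject H₀.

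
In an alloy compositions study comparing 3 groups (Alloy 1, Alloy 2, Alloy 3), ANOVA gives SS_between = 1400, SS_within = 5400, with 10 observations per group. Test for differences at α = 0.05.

df_between = 2, df_within = 27. F = MS_between/MS_within = 700.0/200.0 = 3.5. F_crit ≈ 3.354. Reject H₀. At least one mean differs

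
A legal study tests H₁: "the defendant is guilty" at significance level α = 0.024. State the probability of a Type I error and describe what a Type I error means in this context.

P(Type I error) = α = 0.024. A Type I error is rejecting H₀ when H₀ is actually true (false positive) — here, concluding that the defendant is guilty when in fact this is not the case. Consequence: convicting an innocent person.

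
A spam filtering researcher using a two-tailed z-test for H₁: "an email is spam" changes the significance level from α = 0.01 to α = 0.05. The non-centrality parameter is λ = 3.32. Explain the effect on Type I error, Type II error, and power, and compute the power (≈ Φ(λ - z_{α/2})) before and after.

Increasing α from 0.01 to 0.05:
• Type I error rate increases (α is the Type I rate by definition).
• Critical value moves from z_{α/2} = 2.576 to 1.96, so power = Φ(λ - z_{α/2}) goes from Φ(3.32 - 2.576) = 0.772 to Φ(3.32 - 1.96) = 0.913.
• Type II error rate β = 1 - power therefore decreases (0.228 → 0.087).
Appropriate when false negatives are costly — here, a spam email lands in the inbox.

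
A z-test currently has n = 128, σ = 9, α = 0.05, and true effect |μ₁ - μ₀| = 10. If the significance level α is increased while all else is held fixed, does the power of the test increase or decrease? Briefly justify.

Power increases: a larger α lowers the critical value, so more of the H₁ sampling distribution falls in the rejection region.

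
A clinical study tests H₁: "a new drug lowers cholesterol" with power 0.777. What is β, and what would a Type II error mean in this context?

β = 1 - power = 1 - 0.777 = 0.223. A Type II error is failing to reject H₀ when H₀ is false (false negative) — here, failing to conclude that a new drug lowers cholesterol when in fact it is true. Consequence: shelving an effective drug — patients miss out on a treatment that would have helped.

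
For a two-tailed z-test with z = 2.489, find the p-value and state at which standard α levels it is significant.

p = 2·P(Z > |2.489|) = 2·(1 - Φ(2.489)) ≈ 0.0128. Significant at α = 0.1; Significant at α = 0.05.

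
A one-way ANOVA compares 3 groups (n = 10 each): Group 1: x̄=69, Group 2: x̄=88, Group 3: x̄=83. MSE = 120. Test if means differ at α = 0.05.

Grand mean = 80.0. SS_between = 1940.0, MS_between = 970.0. F = 8.083, F_crit ≈ 3.354. Reject H₀.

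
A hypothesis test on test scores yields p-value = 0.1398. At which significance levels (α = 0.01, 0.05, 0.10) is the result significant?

p = 0.1398. Not significant at any of the given levels.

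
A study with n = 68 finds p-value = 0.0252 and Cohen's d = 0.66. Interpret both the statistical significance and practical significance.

Statistically significant (p = 0.0252 < 0.05). Cohen's d = 0.66 indicates a medium effect size. Both statistical and practical significance should be considered.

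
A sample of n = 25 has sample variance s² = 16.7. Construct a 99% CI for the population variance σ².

df = 24. χ²_{0.005} = 45.559, χ²_{0.995} = 9.886. CI for σ² = ((n-1)s²/χ²_{α/2}, (n-1)s²/χ²_{1-α/2}) = (24·16.7/45.559, 24·16.7/9.886) = (8.8, 40.54)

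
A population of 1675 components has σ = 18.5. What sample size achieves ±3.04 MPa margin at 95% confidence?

Without FPC: n₀ = (1.96×18.5/3.04)² = 142.268. With FPC: n = n₀N/(n₀+N-1) = 131.2 → n = 132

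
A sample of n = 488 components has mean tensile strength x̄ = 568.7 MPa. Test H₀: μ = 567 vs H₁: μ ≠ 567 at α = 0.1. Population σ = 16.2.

z = (x̄ - μ₀)/(σ/√n) = (568.7 - 567)/(16.2/√488) = 2.318. Critical value: ±1.645. Since |2.318| > 1.645, Reject H₀.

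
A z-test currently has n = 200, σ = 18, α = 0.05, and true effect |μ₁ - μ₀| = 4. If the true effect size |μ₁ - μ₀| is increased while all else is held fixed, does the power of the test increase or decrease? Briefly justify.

Power increases: a larger true effect increases the non-centrality λ = |μ₁ - μ₀|/(σ/√n).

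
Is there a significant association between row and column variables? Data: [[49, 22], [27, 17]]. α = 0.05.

χ² = 0.709. df = 1, critical = 3.841. Fail to reject H₀. No evidence of dependence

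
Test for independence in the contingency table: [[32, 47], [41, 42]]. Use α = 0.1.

χ² = 1.293. df = 1, critical = 2.706. Fail to reject H₀. No evidence of dependence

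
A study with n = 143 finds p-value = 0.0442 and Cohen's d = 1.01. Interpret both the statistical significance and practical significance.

Statistically significant (p = 0.0442 < 0.05). Cohen's d = 1.01 indicates a large effect size. Both statistical and practical significance should be considered.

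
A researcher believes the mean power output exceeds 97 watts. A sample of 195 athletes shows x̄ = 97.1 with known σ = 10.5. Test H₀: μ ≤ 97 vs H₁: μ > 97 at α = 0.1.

z = 0.133. Critical value: 1.28. Fail to reject H₀.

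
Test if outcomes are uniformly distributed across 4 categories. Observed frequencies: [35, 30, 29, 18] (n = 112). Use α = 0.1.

Expected = 28 each. χ² = Σ(O-E)²/E = 5.5. df = 3, critical value = 6.251. Fail to reject H₀.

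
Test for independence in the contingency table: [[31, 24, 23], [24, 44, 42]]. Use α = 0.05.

χ² = 7.086. df = 2, critical = 5.991. Reject H₀. Variables are dependent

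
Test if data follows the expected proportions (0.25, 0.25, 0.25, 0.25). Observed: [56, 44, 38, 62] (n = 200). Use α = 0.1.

Expected: [50.0, 50.0, 50.0, 50.0]. χ² = 7.2. df = 3, critical = 6.251. Reject H₀.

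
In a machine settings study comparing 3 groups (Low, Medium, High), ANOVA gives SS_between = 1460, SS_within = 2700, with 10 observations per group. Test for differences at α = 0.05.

df_between = 2, df_within = 27. F = MS_between/MS_within = 730.0/100.0 = 7.3. F_crit ≈ 3.354. Reject H₀. At least one mean differs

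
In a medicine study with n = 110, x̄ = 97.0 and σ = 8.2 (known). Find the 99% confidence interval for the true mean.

CI = x̄ ± z*(σ/√n) = 97.0 ± 2.576(8.2/√110) = 97.0 ± 2.01 = (94.99, 99.01)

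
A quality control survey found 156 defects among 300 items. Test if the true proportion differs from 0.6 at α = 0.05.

p̂ = 0.52, p₀ = 0.6. z = (p̂ - p₀)/√(p₀(1-p₀)/n) = -2.828. Critical: ±1.96. Reject H₀.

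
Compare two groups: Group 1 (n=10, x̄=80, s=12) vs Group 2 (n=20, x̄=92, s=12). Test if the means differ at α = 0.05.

Pooled sp = 12.0. t = -2.582, df = 28. Critical t = ±2.048. Reject H₀.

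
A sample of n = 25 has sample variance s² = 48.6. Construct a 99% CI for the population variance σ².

df = 24. χ²_{0.005} = 45.559, χ²_{0.995} = 9.886. CI for σ² = ((n-1)s²/χ²_{α/2}, (n-1)s²/χ²_{1-α/2}) = (24·48.6/45.559, 24·48.6/9.886) = (25.6, 117.99)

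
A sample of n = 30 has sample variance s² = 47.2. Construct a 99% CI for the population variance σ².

df = 29. χ²_{0.005} = 52.336, χ²_{0.995} = 13.121. CI for σ² = ((n-1)s²/χ²_{α/2}, (n-1)s²/χ²_{1-α/2}) = (29·47.2/52.336, 29·47.2/13.121) = (26.15, 104.32)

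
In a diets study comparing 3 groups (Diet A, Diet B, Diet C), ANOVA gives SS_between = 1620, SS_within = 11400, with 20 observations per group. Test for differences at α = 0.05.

df_between = 2, df_within = 57. F = MS_between/MS_within = 810.0/200.0 = 4.05. F_crit ≈ 3.159. Reject H₀. At least one mean differs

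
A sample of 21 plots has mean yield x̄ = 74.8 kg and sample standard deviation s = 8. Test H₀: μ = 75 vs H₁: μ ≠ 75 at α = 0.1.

t = (x̄ - μ₀)/(s/√n) = (74.8 - 75)/(8/√21) = -0.115. df = 20, critical t = ±1.725. Fail to reject H₀.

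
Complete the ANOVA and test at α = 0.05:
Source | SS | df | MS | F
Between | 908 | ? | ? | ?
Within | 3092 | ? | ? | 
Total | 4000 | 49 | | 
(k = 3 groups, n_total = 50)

df_between = 2, df_within = 47. MS_between = 454.0, MS_within = 65.79. F = 6.901, F_crit ≈ 3.195. Reject H₀.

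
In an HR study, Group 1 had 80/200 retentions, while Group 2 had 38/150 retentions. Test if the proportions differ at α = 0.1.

p̂₁ = 0.4, p̂₂ = 0.253, pooled p̂ = 0.337. z = 2.872. Critical: ±1.645. Reject H₀.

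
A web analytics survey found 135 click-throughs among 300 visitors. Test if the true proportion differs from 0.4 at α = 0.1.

p̂ = 0.45, p₀ = 0.4. z = (p̂ - p₀)/√(p₀(1-p₀)/n) = 1.768. Critical: ±1.645. Reject H₀.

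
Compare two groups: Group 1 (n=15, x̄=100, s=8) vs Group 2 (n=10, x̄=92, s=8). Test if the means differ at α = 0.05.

Pooled sp = 8.0. t = 2.449, df = 23. Critical t = ±2.069. Reject H₀.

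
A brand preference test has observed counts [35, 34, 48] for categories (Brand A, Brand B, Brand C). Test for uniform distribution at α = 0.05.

Expected = 39 each. χ² = Σ(O-E)²/E = 3.128. df = 2, critical value = 5.991. Fail to reject H₀.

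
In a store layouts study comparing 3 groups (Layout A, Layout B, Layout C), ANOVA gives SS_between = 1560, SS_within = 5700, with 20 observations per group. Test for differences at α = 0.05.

df_between = 2, df_within = 57. F = MS_between/MS_within = 780.0/100.0 = 7.8. F_crit ≈ 3.159. Reject H₀. At least one mean differs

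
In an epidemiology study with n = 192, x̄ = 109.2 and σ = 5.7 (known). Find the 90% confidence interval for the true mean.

CI = x̄ ± z*(σ/√n) = 109.2 ± 1.645(5.7/√192) = 109.2 ± 0.68 = (108.52, 109.88)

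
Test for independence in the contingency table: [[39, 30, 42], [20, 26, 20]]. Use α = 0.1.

χ² = 2.962. df = 2, critical = 4.605. Fail to reject H₀. No evidence of dependence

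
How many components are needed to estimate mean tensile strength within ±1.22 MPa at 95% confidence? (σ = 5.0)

n = (z*σ/E)² = (1.96×5.0/1.22)² = 64.5 → n = 65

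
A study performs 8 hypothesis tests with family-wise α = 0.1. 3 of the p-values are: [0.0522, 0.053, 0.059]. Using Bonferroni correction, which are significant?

Bonferroni α = 0.1/8 = 0.0125. None of the given p-values are significant.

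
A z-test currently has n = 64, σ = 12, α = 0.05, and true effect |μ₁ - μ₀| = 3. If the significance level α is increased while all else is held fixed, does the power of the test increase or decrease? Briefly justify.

Power increases: a larger α lowers the critical value, so more of the H₁ sampling distribution falls in the rejection region.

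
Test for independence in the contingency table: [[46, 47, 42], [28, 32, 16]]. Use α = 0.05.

χ² = 2.586. df = 2, critical = 5.991. Fail to reject H₀. No evidence of dependence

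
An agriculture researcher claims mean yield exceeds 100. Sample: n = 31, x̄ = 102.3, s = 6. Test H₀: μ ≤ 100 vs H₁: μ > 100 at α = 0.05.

t = (102.3 - 100)/(6/√31) = 2.134, df = 30. Critical t = 1.697. Reject H₀.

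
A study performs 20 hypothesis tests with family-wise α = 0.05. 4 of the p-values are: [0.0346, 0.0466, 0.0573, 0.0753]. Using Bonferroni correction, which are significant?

Bonferroni α = 0.05/20 = 0.0025. None of the given p-values are significant.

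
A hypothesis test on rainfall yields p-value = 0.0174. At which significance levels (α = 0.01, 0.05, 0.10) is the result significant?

p = 0.0174. Significant at: α = 0.05, 0.1.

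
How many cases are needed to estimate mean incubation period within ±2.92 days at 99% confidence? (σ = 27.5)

n = (z*σ/E)² = (2.576×27.5/2.92)² = 588.6 → n = 589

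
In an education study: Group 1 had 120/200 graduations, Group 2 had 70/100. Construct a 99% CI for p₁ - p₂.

p̂₁ = 0.6, p̂₂ = 0.7. Difference = -0.1. CI = (-0.248, 0.048)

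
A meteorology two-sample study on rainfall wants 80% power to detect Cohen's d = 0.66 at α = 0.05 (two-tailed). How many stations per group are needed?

z_{α/2} = 1.96, z_β = Φ⁻¹(0.8) = 0.842. For medium effect (d = 0.66): n per group = 2(z_{α/2} + z_β)²/d² = 2(1.96 + 0.842)²/0.66² = 36.05 → 37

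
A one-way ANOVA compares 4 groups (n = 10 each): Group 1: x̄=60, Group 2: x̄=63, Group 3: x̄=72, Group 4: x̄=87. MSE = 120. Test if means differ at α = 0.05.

Grand mean = 70.5. SS_between = 4410.0, MS_between = 1470.0. F = 12.25, F_crit ≈ 2.866. Reject H₀.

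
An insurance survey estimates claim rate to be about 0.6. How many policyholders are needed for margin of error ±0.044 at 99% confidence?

n = z²p(1-p)/E² = 2.576²×0.6×0.4/0.044² = 822.6 → n = 823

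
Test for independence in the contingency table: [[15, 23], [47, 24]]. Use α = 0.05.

χ² = 7.207. df = 1, critical = 3.841. Reject H₀. Variables are dependent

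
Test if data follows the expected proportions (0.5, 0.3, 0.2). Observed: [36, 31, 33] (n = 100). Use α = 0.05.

Expected: [50.0, 30.0, 20.0]. χ² = 12.403. df = 2, critical = 5.991. Reject H₀.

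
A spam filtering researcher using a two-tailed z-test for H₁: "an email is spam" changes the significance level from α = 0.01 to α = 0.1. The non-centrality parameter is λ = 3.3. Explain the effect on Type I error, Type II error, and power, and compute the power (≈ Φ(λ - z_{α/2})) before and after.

Increasing α from 0.01 to 0.1:
• Type I error rate increases (α is the Type I rate by definition).
• Critical value moves from z_{α/2} = 2.576 to 1.645, so power = Φ(λ - z_{α/2}) goes from Φ(3.3 - 2.576) = 0.765 to Φ(3.3 - 1.645) = 0.951.
• Type II error rate β = 1 - power therefore decreases (0.235 → 0.049).
Appropriate when false negatives are costly — here, a spam email lands in the inbox.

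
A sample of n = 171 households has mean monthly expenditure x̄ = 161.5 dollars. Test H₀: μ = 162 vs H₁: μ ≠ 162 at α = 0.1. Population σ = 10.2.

z = (x̄ - μ₀)/(σ/√n) = (161.5 - 162)/(10.2/√171) = -0.641. Critical value: ±1.645. Since |-0.641| ≤ 1.645, Fail to reject H₀.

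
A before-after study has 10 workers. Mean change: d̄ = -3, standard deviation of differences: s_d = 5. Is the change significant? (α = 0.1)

t = d̄/(s_d/√n) = -3/(5/√10) = -1.897. df = 9, critical t = ±1.833. Reject H₀.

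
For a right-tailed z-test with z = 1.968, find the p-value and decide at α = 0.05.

p = P(Z > 1.968) = 1 - Φ(1.968) ≈ 0.0245. Since p < 0.05, reject H₀ (significant) at α = 0.05.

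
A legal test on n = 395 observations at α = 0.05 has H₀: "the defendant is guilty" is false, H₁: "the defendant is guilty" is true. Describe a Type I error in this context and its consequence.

Type I error: rejecting H₀ when it is true — concluding that the defendant is guilty when in fact it is not. Consequence: convicting an innocent person.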